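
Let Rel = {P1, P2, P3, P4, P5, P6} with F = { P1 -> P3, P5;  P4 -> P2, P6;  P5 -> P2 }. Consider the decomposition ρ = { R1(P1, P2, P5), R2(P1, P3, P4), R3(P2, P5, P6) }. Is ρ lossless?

No

Chase test. Columns are P1, P2, P3, P4, P5, P6; row i has aⱼ where attribute j ∈ Ri, else bᵢⱼ.
Initial tableau (one row per fragment):
  row 1: a1 a2 b13 b14 a5 b16
  row 2: a1 b22 a3 a4 b25 b26
  row 3: b31 a2 b33 b34 a5 a6
Rows 1 and 2 agree on P1; apply P1→P3, P5 and equate their P3, P5 entries.
Rows 1 and 2 agree on P5; apply P5→P2 and equate their P2 entries.
No row becomes fully distinguished — the join is lossy.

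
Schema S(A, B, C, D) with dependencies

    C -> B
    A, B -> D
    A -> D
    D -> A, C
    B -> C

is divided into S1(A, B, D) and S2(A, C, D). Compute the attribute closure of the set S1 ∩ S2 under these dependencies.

S1 ∩ S2 = {A, D}.
D → A, C applies, adding C
C → B applies, adding B
Closure: {A, B, C, D}.

A, B, C, D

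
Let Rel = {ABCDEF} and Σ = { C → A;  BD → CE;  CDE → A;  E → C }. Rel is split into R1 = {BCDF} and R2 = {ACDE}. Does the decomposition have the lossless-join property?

Common attributes: R1 ∩ R2 = {CD}.
Closure of {CD}: C → A applies, adding A. So (CD)⁺ = {ACD}.
The closure contains neither all of R1 = {BCDF} nor all of R2 = {ACDE}, so the common attributes are not a superkey of either fragment. The join is lossy.

No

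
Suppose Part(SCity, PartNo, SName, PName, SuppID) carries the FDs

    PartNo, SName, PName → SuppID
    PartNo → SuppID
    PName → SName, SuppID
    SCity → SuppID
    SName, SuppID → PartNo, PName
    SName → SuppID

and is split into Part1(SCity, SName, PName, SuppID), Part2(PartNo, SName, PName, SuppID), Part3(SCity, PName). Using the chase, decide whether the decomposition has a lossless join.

Chase test. Columns are SCity, PartNo, SName, PName, SuppID; row i has aⱼ where attribute j ∈ Parti, else bᵢⱼ.
Initial tableau (one row per fragment):
  row 1: a1 b12 a3 a4 a5
  row 2: b21 a2 a3 a4 a5
  row 3: a1 b32 b33 a4 b35
Rows 1 and 3 agree on PName; apply PName→SName, SuppID and equate their SName, SuppID entries.
Rows 1 and 2 agree on SName, SuppID; apply SName, SuppID→PartNo, PName and equate their PartNo, PName entries.
Rows 1 and 3 agree on SName, SuppID; apply SName, SuppID→PartNo, PName and equate their PartNo, PName entries.
Row 1 is now all distinguished symbols — the join is lossless.

Yes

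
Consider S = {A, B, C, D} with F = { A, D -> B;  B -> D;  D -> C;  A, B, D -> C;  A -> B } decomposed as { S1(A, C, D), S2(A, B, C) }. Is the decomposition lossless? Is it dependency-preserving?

Lossless test: (A, C)⁺ = {A, B, C, D}, which contains all of one fragment — lossless.
Dependency preservation: the restricted closure of {B} across the fragments never reaches {D}, so B → D cannot be enforced without a join — not preserved.

lossless but not dependency-preserving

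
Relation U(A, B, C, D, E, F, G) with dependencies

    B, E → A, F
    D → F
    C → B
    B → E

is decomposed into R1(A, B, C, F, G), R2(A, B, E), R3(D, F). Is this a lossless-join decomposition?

Chase test. Columns are A, B, C, D, E, F, G; row i has aⱼ where attribute j ∈ Ri, else bᵢⱼ.
Initial tableau (one row per fragment):
  row 1: a1 a2 a3 b14 b15 a6 a7
  row 2: a1 a2 b23 b24 a5 b26 b27
  row 3: b31 b32 b33 a4 b35 a6 b37
Rows 1 and 2 agree on B; apply B→E and equate their E entries.
Rows 1 and 2 agree on B, E; apply B, E→A, F and equate their A, F entries.
No row becomes fully distinguished — the join is lossy.

No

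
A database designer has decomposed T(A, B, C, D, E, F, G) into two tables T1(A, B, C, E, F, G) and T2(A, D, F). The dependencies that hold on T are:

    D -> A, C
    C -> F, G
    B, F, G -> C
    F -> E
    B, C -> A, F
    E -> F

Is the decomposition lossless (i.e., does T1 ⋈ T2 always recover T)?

No

Common attributes: T1 ∩ T2 = {A, F}.
Closure of {A, F}: F → E applies, adding E. So (A, F)⁺ = {A, E, F}.
The closure contains neither all of T1 = {A, B, C, E, F, G} nor all of T2 = {A, D, F}, so the common attributes are not a superkey of either fragment. The join is lossy.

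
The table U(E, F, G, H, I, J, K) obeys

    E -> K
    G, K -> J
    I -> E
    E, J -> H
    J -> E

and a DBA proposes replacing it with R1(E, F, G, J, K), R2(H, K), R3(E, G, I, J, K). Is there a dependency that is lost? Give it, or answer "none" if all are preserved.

E, J -> H

Check E, J → H: no single fragment contains all of {E, H, J}, and the restricted closure of {E, J} across the fragments never reaches {H}.
E → K is preserved.
G, K → J is preserved.
I → E is preserved.
J → E is preserved.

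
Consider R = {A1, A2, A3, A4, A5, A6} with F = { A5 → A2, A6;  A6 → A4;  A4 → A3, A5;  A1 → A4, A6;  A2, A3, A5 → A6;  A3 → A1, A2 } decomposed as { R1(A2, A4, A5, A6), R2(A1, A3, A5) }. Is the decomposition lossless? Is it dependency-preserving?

Lossless test: (A5)⁺ = {A1, A2, A3, A4, A5, A6}, which contains all of one fragment — lossless.
Dependency preservation: A4 → A3, A5; A1 → A4, A6; A2, A3, A5 → A6; A3 → A1, A2 are not contained in any single fragment, but the restricted closure of each left-hand side across the fragments still reaches the right-hand side; the remaining FDs each lie inside some fragment. All dependencies are preserved.

lossless and dependency-preserving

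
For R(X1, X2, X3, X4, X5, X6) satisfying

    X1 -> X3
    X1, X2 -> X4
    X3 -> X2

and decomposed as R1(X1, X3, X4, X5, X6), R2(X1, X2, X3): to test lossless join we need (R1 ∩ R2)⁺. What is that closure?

R1 ∩ R2 = {X1, X3}.
X3 → X2 applies, adding X2
X1, X2 → X4 applies, adding X4
Closure: {X1, X2, X3, X4}.

X1, X2, X3, X4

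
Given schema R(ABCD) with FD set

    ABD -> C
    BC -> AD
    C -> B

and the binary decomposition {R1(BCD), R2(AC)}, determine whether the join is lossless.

Common attributes: R1 ∩ R2 = {C}.
Closure of {C}: C → B applies, adding B; BC → AD applies, adding AD. So (C)⁺ = {ABCD}.
This closure contains every attribute of R1, so R1 ∩ R2 → R1. The join is lossless.

Yes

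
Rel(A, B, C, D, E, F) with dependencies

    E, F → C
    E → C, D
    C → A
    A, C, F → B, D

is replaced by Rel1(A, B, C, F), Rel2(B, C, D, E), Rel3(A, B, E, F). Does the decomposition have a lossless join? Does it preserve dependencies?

Lossless test (chase): Rows 2 and 3 agree on E; apply E→C, D and equate their C, D entries. Rows 1 and 2 agree on C; apply C→A and equate their A entries. Rows 1 and 3 agree on A, C, F; apply A, C, F→B, D and equate their B, D entries. Row 3 is now all distinguished symbols — the join is lossless.
Dependency preservation: the restricted closure of {A, C, F} across the fragments never reaches {B, D}, so A, C, F → B, D cannot be enforced without a join — not preserved.

lossless but not dependency-preserving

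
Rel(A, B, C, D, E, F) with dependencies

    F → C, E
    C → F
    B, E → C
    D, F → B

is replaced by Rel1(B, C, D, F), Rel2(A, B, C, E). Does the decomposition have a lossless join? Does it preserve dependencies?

Lossless test: (B, C)⁺ = {B, C, E, F}, which is a superkey of neither fragment — lossy.
Dependency preservation: F → C, E is not contained in any single fragment, but the restricted closure of its left-hand side across the fragments still reaches the right-hand side; the remaining FDs each lie inside some fragment. All dependencies are preserved.

lossy but dependency-preserving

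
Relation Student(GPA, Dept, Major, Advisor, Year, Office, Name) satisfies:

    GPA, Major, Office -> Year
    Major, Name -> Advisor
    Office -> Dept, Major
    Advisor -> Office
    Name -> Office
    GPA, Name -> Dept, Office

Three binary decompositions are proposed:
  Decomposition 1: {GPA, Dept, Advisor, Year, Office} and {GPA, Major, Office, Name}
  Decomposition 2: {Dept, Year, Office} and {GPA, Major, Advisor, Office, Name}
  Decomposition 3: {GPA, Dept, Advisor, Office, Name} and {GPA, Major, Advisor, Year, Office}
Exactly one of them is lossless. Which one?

Decomposition 3

Decomposition 1: common = {GPA, Office}, closure = {GPA, Dept, Major, Year, Office} → lossy.
Decomposition 2: common = {Office}, closure = {Dept, Major, Office} → lossy.
Decomposition 3: common = {GPA, Advisor, Office}, closure = {GPA, Dept, Major, Advisor, Year, Office} → lossless.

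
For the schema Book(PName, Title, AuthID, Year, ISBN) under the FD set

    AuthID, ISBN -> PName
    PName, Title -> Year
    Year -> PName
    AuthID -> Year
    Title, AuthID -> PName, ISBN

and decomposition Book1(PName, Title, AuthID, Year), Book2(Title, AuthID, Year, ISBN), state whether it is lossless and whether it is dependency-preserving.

Lossless test: (Title, AuthID, Year)⁺ = {PName, Title, AuthID, Year, ISBN}, which contains all of one fragment — lossless.
Dependency preservation: AuthID, ISBN → PName; Title, AuthID → PName, ISBN are not contained in any single fragment, but the restricted closure of each left-hand side across the fragments still reaches the right-hand side; the remaining FDs each lie inside some fragment. All dependencies are preserved.

lossless and dependency-preserving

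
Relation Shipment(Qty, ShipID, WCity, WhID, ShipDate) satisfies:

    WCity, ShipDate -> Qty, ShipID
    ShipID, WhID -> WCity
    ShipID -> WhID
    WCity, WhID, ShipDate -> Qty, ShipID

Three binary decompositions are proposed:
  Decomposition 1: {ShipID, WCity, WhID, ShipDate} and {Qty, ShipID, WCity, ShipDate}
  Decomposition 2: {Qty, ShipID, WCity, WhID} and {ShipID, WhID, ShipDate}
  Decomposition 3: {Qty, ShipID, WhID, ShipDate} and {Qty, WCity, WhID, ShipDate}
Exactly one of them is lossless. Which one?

Decomposition 1: common = {ShipID, WCity, ShipDate}, closure = {Qty, ShipID, WCity, WhID, ShipDate} → lossless.
Decomposition 2: common = {ShipID, WhID}, closure = {ShipID, WCity, WhID} → lossy.
Decomposition 3: common = {Qty, WhID, ShipDate}, closure = {Qty, WhID, ShipDate} → lossy.

Decomposition 1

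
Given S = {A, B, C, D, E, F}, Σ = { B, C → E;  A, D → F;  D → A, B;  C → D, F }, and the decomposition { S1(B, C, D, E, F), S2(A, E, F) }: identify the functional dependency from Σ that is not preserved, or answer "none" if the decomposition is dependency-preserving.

Check D → A, B: no single fragment contains all of {A, B, D}, and the restricted closure of {D} across the fragments never reaches {A, B}.
B, C → E is preserved.
A, D → F is preserved.
C → D, F is preserved.

D → A, B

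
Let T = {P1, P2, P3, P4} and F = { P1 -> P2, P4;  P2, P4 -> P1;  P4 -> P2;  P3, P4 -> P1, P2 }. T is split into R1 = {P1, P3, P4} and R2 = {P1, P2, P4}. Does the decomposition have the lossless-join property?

Common attributes: R1 ∩ R2 = {P1, P4}.
Closure of {P1, P4}: P1 → P2, P4 applies, adding P2. So (P1, P4)⁺ = {P1, P2, P4}.
This closure contains every attribute of R2, so R1 ∩ R2 → R2. The join is lossless.

Yes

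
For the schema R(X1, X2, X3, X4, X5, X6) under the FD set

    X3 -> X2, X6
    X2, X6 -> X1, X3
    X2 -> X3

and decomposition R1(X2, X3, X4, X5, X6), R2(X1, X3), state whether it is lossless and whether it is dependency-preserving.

lossless and dependency-preserving

Lossless test: (X3)⁺ = {X1, X2, X3, X6}, which contains all of one fragment — lossless.
Dependency preservation: X2, X6 → X1, X3 is not contained in any single fragment, but the restricted closure of its left-hand side across the fragments still reaches the right-hand side; the remaining FDs each lie inside some fragment. All dependencies are preserved.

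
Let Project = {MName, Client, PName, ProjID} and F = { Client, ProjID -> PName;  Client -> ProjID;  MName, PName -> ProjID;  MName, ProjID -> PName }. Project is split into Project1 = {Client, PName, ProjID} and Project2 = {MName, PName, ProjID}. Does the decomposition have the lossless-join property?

Common attributes: Project1 ∩ Project2 = {PName, ProjID}.
No dependency enlarges {PName, ProjID}, so (PName, ProjID)⁺ = {PName, ProjID}.
The closure contains neither all of Project1 = {Client, PName, ProjID} nor all of Project2 = {MName, PName, ProjID}, so the common attributes are not a superkey of either fragment. The join is lossy.

No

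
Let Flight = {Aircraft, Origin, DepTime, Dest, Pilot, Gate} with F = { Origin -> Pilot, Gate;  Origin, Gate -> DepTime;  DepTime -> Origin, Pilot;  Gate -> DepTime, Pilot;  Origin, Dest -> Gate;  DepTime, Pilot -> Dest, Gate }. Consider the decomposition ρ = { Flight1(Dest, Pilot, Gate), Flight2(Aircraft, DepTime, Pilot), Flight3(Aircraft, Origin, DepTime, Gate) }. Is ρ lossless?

Yes

Chase test. Columns are Aircraft, Origin, DepTime, Dest, Pilot, Gate; row i has aⱼ where attribute j ∈ Flighti, else bᵢⱼ.
Initial tableau (one row per fragment):
  row 1: b11 b12 b13 a4 a5 a6
  row 2: a1 b22 a3 b24 a5 b26
  row 3: a1 a2 a3 b34 b35 a6
Rows 2 and 3 agree on DepTime; apply DepTime→Origin, Pilot and equate their Origin, Pilot entries.
Rows 1 and 3 agree on Gate; apply Gate→DepTime, Pilot and equate their DepTime, Pilot entries.
Rows 1 and 2 agree on DepTime, Pilot; apply DepTime, Pilot→Dest, Gate and equate their Dest, Gate entries.
Rows 1 and 3 agree on DepTime, Pilot; apply DepTime, Pilot→Dest, Gate and equate their Dest, Gate entries.
Rows 1 and 2 agree on DepTime; apply DepTime→Origin, Pilot and equate their Origin, Pilot entries.
Row 2 is now all distinguished symbols — the join is lossless.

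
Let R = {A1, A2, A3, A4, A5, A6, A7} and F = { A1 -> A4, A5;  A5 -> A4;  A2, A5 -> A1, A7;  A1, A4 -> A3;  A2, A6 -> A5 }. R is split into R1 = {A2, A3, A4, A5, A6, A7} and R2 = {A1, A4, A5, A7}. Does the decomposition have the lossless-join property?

No

Common attributes: R1 ∩ R2 = {A4, A5, A7}.
No dependency enlarges {A4, A5, A7}, so (A4, A5, A7)⁺ = {A4, A5, A7}.
The closure contains neither all of R1 = {A2, A3, A4, A5, A6, A7} nor all of R2 = {A1, A4, A5, A7}, so the common attributes are not a superkey of either fragment. The join is lossy.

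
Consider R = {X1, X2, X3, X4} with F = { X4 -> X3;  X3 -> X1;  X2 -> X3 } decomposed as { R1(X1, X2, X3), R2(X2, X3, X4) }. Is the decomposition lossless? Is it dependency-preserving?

lossless and dependency-preserving

Lossless test: (X2, X3)⁺ = {X1, X2, X3}, which contains all of one fragment — lossless.
Dependency preservation: every FD's attributes lie within a single fragment, so each can be enforced locally — preserved.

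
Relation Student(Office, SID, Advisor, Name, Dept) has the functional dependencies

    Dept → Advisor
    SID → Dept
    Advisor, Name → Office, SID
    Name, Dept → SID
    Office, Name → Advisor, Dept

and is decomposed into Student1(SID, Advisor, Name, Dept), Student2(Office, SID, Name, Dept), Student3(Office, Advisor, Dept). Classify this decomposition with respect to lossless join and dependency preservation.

lossless and dependency-preserving

Lossless test (chase): Rows 1 and 2 agree on Dept; apply Dept→Advisor and equate their Advisor entries. Rows 1 and 2 agree on Advisor, Name; apply Advisor, Name→Office, SID and equate their Office, SID entries. Row 1 is now all distinguished symbols — the join is lossless.
Dependency preservation: Advisor, Name → Office, SID; Office, Name → Advisor, Dept are not contained in any single fragment, but the restricted closure of each left-hand side across the fragments still reaches the right-hand side; the remaining FDs each lie inside some fragment. All dependencies are preserved.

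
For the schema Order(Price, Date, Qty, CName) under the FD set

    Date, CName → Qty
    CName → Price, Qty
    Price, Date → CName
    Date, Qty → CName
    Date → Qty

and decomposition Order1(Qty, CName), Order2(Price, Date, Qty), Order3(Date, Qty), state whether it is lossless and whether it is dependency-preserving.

lossy and not dependency-preserving

Lossless test (chase): Rows 2 and 3 agree on Date, Qty; apply Date, Qty→CName and equate their CName entries. Rows 2 and 3 agree on CName; apply CName→Price, Qty and equate their Price, Qty entries. No row becomes fully distinguished — the join is lossy.
Dependency preservation: the restricted closure of {CName} across the fragments never reaches {Price, Qty}, so CName → Price, Qty cannot be enforced without a join — not preserved.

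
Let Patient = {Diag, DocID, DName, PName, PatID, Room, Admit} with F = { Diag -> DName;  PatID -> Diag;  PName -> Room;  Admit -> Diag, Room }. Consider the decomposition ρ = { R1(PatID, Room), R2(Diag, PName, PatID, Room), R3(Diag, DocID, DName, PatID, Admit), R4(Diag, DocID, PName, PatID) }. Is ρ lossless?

Chase test. Columns are Diag, DocID, DName, PName, PatID, Room, Admit; row i has aⱼ where attribute j ∈ Ri, else bᵢⱼ.
Initial tableau (one row per fragment):
  row 1: b11 b12 b13 b14 a5 a6 b17
  row 2: a1 b22 b23 a4 a5 a6 b27
  row 3: a1 a2 a3 b34 a5 b36 a7
  row 4: a1 a2 b43 a4 a5 b46 b47
Rows 2 and 3 agree on Diag; apply Diag→DName and equate their DName entries.
Rows 2 and 4 agree on Diag; apply Diag→DName and equate their DName entries.
Rows 1 and 2 agree on PatID; apply PatID→Diag and equate their Diag entries.
Rows 2 and 4 agree on PName; apply PName→Room and equate their Room entries.
Rows 1 and 2 agree on Diag; apply Diag→DName and equate their DName entries.
No row becomes fully distinguished — the join is lossy.

No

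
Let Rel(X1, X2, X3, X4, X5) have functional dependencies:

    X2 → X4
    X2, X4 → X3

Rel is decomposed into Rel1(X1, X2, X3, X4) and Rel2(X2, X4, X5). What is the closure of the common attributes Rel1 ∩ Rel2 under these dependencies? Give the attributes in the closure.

Rel1 ∩ Rel2 = {X2, X4}.
X2, X4 → X3 applies, adding X3
Closure: {X2, X3, X4}.

X2, X3, X4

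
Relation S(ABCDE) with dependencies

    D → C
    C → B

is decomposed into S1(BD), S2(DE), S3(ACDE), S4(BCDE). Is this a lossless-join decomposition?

Chase test. Columns are ABCDE; row i has aⱼ where attribute j ∈ Si, else bᵢⱼ.
Initial tableau (one row per fragment):
  row 1: b11 a2 b13 a4 b15
  row 2: b21 b22 b23 a4 a5
  row 3: a1 b32 a3 a4 a5
  row 4: b41 a2 a3 a4 a5
Rows 1 and 2 agree on D; apply D→C and equate their C entries.
Rows 1 and 3 agree on D; apply D→C and equate their C entries.
Rows 1 and 2 agree on C; apply C→B and equate their B entries.
Rows 1 and 3 agree on C; apply C→B and equate their B entries.
Row 3 is now all distinguished symbols — the join is lossless.

Yes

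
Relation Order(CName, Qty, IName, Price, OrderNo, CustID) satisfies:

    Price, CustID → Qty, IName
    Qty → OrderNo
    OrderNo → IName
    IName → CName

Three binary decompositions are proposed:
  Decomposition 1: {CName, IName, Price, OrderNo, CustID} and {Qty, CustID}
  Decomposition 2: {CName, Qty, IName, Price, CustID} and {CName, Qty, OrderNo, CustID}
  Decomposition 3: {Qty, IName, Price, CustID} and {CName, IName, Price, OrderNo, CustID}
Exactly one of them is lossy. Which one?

Decomposition 1

Decomposition 1: common = {CustID}, closure = {CustID} → lossy.
Decomposition 2: common = {CName, Qty, CustID}, closure = {CName, Qty, IName, OrderNo, CustID} → lossless.
Decomposition 3: common = {IName, Price, CustID}, closure = {CName, Qty, IName, Price, OrderNo, CustID} → lossless.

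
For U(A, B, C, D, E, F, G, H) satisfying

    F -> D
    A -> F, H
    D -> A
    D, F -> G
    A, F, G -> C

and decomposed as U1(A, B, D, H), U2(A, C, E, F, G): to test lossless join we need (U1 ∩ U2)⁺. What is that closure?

U1 ∩ U2 = {A}.
A → F, H applies, adding F, H
F → D applies, adding D
D, F → G applies, adding G
A, F, G → C applies, adding C
Closure: {A, C, D, F, G, H}.

A, C, D, F, G, H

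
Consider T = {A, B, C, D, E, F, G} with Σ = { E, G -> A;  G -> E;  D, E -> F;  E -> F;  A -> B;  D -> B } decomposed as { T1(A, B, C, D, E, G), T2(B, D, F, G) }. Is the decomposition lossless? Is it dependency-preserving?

Lossless test: (B, D, G)⁺ = {A, B, D, E, F, G}, which contains all of one fragment — lossless.
Dependency preservation: the restricted closure of {D, E} across the fragments never reaches {F}, so D, E → F cannot be enforced without a join — not preserved.

lossless but not dependency-preserving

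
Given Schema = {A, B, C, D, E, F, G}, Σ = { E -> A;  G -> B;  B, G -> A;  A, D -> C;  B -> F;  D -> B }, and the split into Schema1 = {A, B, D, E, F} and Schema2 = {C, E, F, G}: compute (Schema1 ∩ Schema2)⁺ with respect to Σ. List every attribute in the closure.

A, E, F

Schema1 ∩ Schema2 = {E, F}.
E → A applies, adding A
Closure: {A, E, F}.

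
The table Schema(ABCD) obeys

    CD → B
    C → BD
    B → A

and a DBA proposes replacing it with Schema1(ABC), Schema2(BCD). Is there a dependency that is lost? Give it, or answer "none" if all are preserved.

CD → B lies within Schema2.
C → BD lies within Schema2.
B → A lies within Schema1.
Every dependency is enforceable on the fragments, so the decomposition is dependency-preserving.

none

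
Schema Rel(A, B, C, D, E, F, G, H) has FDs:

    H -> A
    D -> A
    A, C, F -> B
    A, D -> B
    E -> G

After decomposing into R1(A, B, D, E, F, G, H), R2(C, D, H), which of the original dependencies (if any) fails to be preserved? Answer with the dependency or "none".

A, C, F -> B

Check A, C, F → B: no single fragment contains all of {A, B, C, F}, and the restricted closure of {A, C, F} across the fragments never reaches {B}.
H → A is preserved.
D → A is preserved.
A, D → B is preserved.
E → G is preserved.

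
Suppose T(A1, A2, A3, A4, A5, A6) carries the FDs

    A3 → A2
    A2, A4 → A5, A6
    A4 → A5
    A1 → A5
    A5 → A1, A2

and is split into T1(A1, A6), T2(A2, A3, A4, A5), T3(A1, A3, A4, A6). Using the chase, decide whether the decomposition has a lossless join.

Chase test. Columns are A1, A2, A3, A4, A5, A6; row i has aⱼ where attribute j ∈ Ti, else bᵢⱼ.
Initial tableau (one row per fragment):
  row 1: a1 b12 b13 b14 b15 a6
  row 2: b21 a2 a3 a4 a5 b26
  row 3: a1 b32 a3 a4 b35 a6
Rows 2 and 3 agree on A3; apply A3→A2 and equate their A2 entries.
Rows 2 and 3 agree on A2, A4; apply A2, A4→A5, A6 and equate their A5, A6 entries.
Rows 1 and 3 agree on A1; apply A1→A5 and equate their A5 entries.
Rows 1 and 2 agree on A5; apply A5→A1, A2 and equate their A1, A2 entries.
Row 2 is now all distinguished symbols — the join is lossless.

Yes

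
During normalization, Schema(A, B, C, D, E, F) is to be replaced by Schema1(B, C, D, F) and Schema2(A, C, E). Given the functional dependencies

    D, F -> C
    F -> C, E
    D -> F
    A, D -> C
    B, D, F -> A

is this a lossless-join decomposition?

No

Common attributes: Schema1 ∩ Schema2 = {C}.
No dependency enlarges {C}, so (C)⁺ = {C}.
The closure contains neither all of Schema1 = {B, C, D, F} nor all of Schema2 = {A, C, E}, so the common attributes are not a superkey of either fragment. The join is lossy.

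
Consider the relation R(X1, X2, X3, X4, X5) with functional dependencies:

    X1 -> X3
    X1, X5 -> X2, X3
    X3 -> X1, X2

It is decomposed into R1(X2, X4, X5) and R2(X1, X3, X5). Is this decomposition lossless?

Common attributes: R1 ∩ R2 = {X5}.
No dependency enlarges {X5}, so (X5)⁺ = {X5}.
The closure contains neither all of R1 = {X2, X4, X5} nor all of R2 = {X1, X3, X5}, so the common attributes are not a superkey of either fragment. The join is lossy.

No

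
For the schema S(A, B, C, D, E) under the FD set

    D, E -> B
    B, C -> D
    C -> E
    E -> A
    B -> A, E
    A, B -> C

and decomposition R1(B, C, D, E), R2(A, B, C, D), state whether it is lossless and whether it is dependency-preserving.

lossless but not dependency-preserving

Lossless test: (B, C, D)⁺ = {A, B, C, D, E}, which contains all of one fragment — lossless.
Dependency preservation: the restricted closure of {E} across the fragments never reaches {A}, so E → A cannot be enforced without a join — not preserved.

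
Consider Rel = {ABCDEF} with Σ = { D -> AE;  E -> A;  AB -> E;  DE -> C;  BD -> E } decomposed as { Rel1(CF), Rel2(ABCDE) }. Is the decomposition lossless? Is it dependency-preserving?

lossy but dependency-preserving

Lossless test: (C)⁺ = {C}, which is a superkey of neither fragment — lossy.
Dependency preservation: every FD's attributes lie within a single fragment, so each can be enforced locally — preserved.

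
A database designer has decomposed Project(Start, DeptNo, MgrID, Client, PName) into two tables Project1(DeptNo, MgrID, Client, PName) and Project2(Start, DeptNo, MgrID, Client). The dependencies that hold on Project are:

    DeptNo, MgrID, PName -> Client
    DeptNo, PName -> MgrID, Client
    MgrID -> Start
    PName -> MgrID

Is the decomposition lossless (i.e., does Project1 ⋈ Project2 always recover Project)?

Yes

Common attributes: Project1 ∩ Project2 = {DeptNo, MgrID, Client}.
Closure of {DeptNo, MgrID, Client}: MgrID → Start applies, adding Start. So (DeptNo, MgrID, Client)⁺ = {Start, DeptNo, MgrID, Client}.
This closure contains every attribute of Project2, so Project1 ∩ Project2 → Project2. The join is lossless.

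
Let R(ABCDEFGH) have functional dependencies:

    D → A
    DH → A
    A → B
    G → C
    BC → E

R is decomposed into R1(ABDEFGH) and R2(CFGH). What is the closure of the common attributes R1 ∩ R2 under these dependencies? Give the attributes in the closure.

CFGH

R1 ∩ R2 = {FGH}.
G → C applies, adding C
Closure: {CFGH}.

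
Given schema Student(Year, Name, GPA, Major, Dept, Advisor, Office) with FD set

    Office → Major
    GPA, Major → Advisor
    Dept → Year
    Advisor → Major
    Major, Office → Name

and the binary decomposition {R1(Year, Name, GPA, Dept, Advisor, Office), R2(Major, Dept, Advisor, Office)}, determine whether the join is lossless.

Common attributes: R1 ∩ R2 = {Dept, Advisor, Office}.
Closure of {Dept, Advisor, Office}: Office → Major applies, adding Major; Dept → Year applies, adding Year; Major, Office → Name applies, adding Name. So (Dept, Advisor, Office)⁺ = {Year, Name, Major, Dept, Advisor, Office}.
This closure contains every attribute of R2, so R1 ∩ R2 → R2. The join is lossless.

Yes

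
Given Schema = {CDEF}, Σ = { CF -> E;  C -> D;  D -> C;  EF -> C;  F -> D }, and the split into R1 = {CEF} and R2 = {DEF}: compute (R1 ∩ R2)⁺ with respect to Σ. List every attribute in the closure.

R1 ∩ R2 = {EF}.
EF → C applies, adding C
F → D applies, adding D
Closure: {CDEF}.

CDEF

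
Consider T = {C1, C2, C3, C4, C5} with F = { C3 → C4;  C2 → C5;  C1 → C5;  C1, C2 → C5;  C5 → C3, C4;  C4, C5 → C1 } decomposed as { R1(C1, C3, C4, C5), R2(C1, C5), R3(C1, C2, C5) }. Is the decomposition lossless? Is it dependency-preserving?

lossless and dependency-preserving

Lossless test (chase): Rows 1 and 2 agree on C5; apply C5→C3, C4 and equate their C3, C4 entries. Rows 1 and 3 agree on C5; apply C5→C3, C4 and equate their C3, C4 entries. Row 3 is now all distinguished symbols — the join is lossless.
Dependency preservation: every FD's attributes lie within a single fragment, so each can be enforced locally — preserved.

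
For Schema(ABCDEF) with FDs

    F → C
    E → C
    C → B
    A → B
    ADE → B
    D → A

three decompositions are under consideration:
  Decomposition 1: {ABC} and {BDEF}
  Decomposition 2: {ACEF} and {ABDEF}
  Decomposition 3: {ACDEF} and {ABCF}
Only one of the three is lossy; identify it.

Decomposition 1

Decomposition 1: common = {B}, closure = {B} → lossy.
Decomposition 2: common = {AEF}, closure = {ABCEF} → lossless.
Decomposition 3: common = {ACF}, closure = {ABCF} → lossless.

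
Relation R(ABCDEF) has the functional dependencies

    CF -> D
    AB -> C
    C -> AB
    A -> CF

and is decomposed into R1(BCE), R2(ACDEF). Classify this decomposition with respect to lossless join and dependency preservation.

lossless and dependency-preserving

Lossless test: (CE)⁺ = {ABCDEF}, which contains all of one fragment — lossless.
Dependency preservation: AB → C; C → AB are not contained in any single fragment, but the restricted closure of each left-hand side across the fragments still reaches the right-hand side; the remaining FDs each lie inside some fragment. All dependencies are preserved.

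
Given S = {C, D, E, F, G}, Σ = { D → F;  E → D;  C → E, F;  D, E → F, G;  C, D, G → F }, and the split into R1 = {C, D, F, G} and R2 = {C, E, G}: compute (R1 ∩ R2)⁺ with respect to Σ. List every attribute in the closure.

C, D, E, F, G

R1 ∩ R2 = {C, G}.
C → E, F applies, adding E, F
E → D applies, adding D
Closure: {C, D, E, F, G}.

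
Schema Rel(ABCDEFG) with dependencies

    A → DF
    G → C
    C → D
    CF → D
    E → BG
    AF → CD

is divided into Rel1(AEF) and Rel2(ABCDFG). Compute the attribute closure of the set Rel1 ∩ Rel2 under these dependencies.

ACDF

Rel1 ∩ Rel2 = {AF}.
A → DF applies, adding D
AF → CD applies, adding C
Closure: {ACDF}.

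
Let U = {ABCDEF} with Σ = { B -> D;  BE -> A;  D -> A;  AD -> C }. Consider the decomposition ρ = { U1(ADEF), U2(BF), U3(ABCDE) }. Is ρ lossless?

No

Chase test. Columns are ABCDEF; row i has aⱼ where attribute j ∈ Ui, else bᵢⱼ.
Initial tableau (one row per fragment):
  row 1: a1 b12 b13 a4 a5 a6
  row 2: b21 a2 b23 b24 b25 a6
  row 3: a1 a2 a3 a4 a5 b36
Rows 2 and 3 agree on B; apply B→D and equate their D entries.
Rows 1 and 2 agree on D; apply D→A and equate their A entries.
Rows 1 and 2 agree on AD; apply AD→C and equate their C entries.
Rows 1 and 3 agree on AD; apply AD→C and equate their C entries.
No row becomes fully distinguished — the join is lossy.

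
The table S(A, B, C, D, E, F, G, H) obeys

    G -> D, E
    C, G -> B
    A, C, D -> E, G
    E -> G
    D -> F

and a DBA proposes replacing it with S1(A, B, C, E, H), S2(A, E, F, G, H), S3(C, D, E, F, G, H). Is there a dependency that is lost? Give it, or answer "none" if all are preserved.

Check A, C, D → E, G: no single fragment contains all of {A, C, D, E, G}, and the restricted closure of {A, C, D} across the fragments never reaches {E, G}.
G → D, E is preserved.
C, G → B is preserved.
E → G is preserved.
D → F is preserved.

A, C, D -> E, G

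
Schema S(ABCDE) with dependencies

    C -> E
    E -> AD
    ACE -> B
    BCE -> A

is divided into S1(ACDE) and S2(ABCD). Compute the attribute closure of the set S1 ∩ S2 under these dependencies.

S1 ∩ S2 = {ACD}.
C → E applies, adding E
ACE → B applies, adding B
Closure: {ABCDE}.

ABCDE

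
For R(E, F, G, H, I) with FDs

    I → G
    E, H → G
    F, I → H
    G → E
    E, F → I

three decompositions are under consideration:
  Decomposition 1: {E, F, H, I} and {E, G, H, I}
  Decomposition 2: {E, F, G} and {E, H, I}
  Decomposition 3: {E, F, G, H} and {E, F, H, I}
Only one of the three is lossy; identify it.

Decomposition 1: common = {E, H, I}, closure = {E, G, H, I} → lossless.
Decomposition 2: common = {E}, closure = {E} → lossy.
Decomposition 3: common = {E, F, H}, closure = {E, F, G, H, I} → lossless.

Decomposition 2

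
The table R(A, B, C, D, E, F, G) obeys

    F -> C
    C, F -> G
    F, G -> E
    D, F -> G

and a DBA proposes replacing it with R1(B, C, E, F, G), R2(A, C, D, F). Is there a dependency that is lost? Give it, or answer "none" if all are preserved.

F → C lies within R1.
C, F → G lies within R1.
F, G → E lies within R1.
D, F → G: restricted closure across fragments reaches G.
Every dependency is enforceable on the fragments, so the decomposition is dependency-preserving.

none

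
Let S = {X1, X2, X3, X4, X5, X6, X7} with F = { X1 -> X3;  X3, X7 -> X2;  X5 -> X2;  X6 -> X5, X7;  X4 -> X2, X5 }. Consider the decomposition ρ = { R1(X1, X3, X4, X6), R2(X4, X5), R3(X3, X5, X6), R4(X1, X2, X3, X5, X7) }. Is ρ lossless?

No

Chase test. Columns are X1, X2, X3, X4, X5, X6, X7; row i has aⱼ where attribute j ∈ Ri, else bᵢⱼ.
Initial tableau (one row per fragment):
  row 1: a1 b12 a3 a4 b15 a6 b17
  row 2: b21 b22 b23 a4 a5 b26 b27
  row 3: b31 b32 a3 b34 a5 a6 b37
  row 4: a1 a2 a3 b44 a5 b46 a7
Rows 2 and 3 agree on X5; apply X5→X2 and equate their X2 entries.
Rows 2 and 4 agree on X5; apply X5→X2 and equate their X2 entries.
Rows 1 and 3 agree on X6; apply X6→X5, X7 and equate their X5, X7 entries.
Rows 1 and 2 agree on X4; apply X4→X2, X5 and equate their X2, X5 entries.
No row becomes fully distinguished — the join is lossy.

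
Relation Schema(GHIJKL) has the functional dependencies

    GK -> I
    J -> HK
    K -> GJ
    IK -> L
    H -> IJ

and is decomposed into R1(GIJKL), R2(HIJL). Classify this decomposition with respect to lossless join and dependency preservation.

Lossless test: (IJL)⁺ = {GHIJKL}, which contains all of one fragment — lossless.
Dependency preservation: J → HK is not contained in any single fragment, but the restricted closure of its left-hand side across the fragments still reaches the right-hand side; the remaining FDs each lie inside some fragment. All dependencies are preserved.

lossless and dependency-preserving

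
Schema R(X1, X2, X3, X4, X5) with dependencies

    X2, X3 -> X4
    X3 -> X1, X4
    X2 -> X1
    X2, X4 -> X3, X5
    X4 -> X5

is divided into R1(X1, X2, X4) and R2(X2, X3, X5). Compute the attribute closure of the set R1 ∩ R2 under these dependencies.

X1, X2

R1 ∩ R2 = {X2}.
X2 → X1 applies, adding X1
Closure: {X1, X2}.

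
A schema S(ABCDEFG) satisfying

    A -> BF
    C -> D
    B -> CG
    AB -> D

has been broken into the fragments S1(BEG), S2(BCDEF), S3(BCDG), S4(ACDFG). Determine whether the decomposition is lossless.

Chase test. Columns are ABCDEFG; row i has aⱼ where attribute j ∈ Si, else bᵢⱼ.
Initial tableau (one row per fragment):
  row 1: b11 a2 b13 b14 a5 b16 a7
  row 2: b21 a2 a3 a4 a5 a6 b27
  row 3: b31 a2 a3 a4 b35 b36 a7
  row 4: a1 b42 a3 a4 b45 a6 a7
Rows 1 and 2 agree on B; apply B→CG and equate their CG entries.
Rows 1 and 2 agree on C; apply C→D and equate their D entries.
No row becomes fully distinguished — the join is lossy.

No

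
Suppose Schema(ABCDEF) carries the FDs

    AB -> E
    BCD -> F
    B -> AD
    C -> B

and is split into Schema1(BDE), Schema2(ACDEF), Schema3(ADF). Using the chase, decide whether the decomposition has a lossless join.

Chase test. Columns are ABCDEF; row i has aⱼ where attribute j ∈ Schemai, else bᵢⱼ.
Initial tableau (one row per fragment):
  row 1: b11 a2 b13 a4 a5 b16
  row 2: a1 b22 a3 a4 a5 a6
  row 3: a1 b32 b33 a4 b35 a6
No row becomes fully distinguished — the join is lossy.

No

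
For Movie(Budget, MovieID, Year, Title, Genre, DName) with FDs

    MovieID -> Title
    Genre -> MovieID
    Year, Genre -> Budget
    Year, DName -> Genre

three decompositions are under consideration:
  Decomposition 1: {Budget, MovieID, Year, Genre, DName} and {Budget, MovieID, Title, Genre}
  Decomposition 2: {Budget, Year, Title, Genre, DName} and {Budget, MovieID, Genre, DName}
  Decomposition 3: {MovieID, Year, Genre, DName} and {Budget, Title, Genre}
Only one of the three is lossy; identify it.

Decomposition 1: common = {Budget, MovieID, Genre}, closure = {Budget, MovieID, Title, Genre} → lossless.
Decomposition 2: common = {Budget, Genre, DName}, closure = {Budget, MovieID, Title, Genre, DName} → lossless.
Decomposition 3: common = {Genre}, closure = {MovieID, Title, Genre} → lossy.

Decomposition 3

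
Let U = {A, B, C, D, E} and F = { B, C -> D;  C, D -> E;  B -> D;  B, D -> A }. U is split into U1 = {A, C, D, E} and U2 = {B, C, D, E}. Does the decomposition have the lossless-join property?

Common attributes: U1 ∩ U2 = {C, D, E}.
No dependency enlarges {C, D, E}, so (C, D, E)⁺ = {C, D, E}.
The closure contains neither all of U1 = {A, C, D, E} nor all of U2 = {B, C, D, E}, so the common attributes are not a superkey of either fragment. The join is lossy.

No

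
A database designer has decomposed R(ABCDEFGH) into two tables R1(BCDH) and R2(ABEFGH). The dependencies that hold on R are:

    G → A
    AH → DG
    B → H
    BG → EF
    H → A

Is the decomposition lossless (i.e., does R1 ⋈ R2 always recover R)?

Yes

Common attributes: R1 ∩ R2 = {BH}.
Closure of {BH}: H → A applies, adding A; AH → DG applies, adding DG; BG → EF applies, adding EF. So (BH)⁺ = {ABDEFGH}.
This closure contains every attribute of R2, so R1 ∩ R2 → R2. The join is lossless.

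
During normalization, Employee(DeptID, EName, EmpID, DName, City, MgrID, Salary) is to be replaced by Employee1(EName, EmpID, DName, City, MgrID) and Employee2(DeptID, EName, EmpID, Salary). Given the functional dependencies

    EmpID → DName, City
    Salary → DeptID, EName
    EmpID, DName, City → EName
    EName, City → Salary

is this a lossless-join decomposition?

Common attributes: Employee1 ∩ Employee2 = {EName, EmpID}.
Closure of {EName, EmpID}: EmpID → DName, City applies, adding DName, City; EName, City → Salary applies, adding Salary; Salary → DeptID, EName applies, adding DeptID. So (EName, EmpID)⁺ = {DeptID, EName, EmpID, DName, City, Salary}.
This closure contains every attribute of Employee2, so Employee1 ∩ Employee2 → Employee2. The join is lossless.

Yes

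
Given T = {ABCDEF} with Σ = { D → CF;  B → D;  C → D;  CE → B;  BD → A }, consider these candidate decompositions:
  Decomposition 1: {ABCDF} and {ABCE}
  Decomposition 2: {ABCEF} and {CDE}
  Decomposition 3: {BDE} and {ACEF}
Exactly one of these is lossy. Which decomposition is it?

Decomposition 3

Decomposition 1: common = {ABC}, closure = {ABCDF} → lossless.
Decomposition 2: common = {CE}, closure = {ABCDEF} → lossless.
Decomposition 3: common = {E}, closure = {E} → lossy.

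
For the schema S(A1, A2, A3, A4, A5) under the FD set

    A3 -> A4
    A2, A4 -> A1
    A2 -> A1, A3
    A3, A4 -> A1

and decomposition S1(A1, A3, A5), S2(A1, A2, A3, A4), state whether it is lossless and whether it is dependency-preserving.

lossy but dependency-preserving

Lossless test: (A1, A3)⁺ = {A1, A3, A4}, which is a superkey of neither fragment — lossy.
Dependency preservation: every FD's attributes lie within a single fragment, so each can be enforced locally — preserved.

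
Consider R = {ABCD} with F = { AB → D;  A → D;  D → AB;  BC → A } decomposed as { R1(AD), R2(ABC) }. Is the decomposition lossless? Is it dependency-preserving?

lossless and dependency-preserving

Lossless test: (A)⁺ = {ABD}, which contains all of one fragment — lossless.
Dependency preservation: AB → D; D → AB are not contained in any single fragment, but the restricted closure of each left-hand side across the fragments still reaches the right-hand side; the remaining FDs each lie inside some fragment. All dependencies are preserved.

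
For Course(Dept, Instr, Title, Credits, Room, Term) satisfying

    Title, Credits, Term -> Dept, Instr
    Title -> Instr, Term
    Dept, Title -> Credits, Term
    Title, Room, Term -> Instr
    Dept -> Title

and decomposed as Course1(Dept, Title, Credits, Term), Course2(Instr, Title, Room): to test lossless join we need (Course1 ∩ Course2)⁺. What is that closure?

Course1 ∩ Course2 = {Title}.
Title → Instr, Term applies, adding Instr, Term
Closure: {Instr, Title, Term}.

Instr, Title, Term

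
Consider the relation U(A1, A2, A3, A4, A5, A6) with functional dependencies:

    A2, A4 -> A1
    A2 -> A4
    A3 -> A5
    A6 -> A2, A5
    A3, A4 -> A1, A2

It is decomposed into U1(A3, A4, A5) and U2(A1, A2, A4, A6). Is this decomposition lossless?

No

Common attributes: U1 ∩ U2 = {A4}.
No dependency enlarges {A4}, so (A4)⁺ = {A4}.
The closure contains neither all of U1 = {A3, A4, A5} nor all of U2 = {A1, A2, A4, A6}, so the common attributes are not a superkey of either fragment. The join is lossy.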